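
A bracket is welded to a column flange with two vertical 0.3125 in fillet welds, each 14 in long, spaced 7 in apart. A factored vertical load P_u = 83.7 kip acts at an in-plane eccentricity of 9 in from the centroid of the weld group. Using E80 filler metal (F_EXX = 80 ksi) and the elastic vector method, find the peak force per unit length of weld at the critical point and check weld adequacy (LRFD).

Total weld length L_w = 28 in. Treat welds as unit-width lines.
Polar moment about centroid: J = 2[d³/12 + d(b/2)²] = 2[14³/12 + 14×3.5²] = 800.3 in³.
Direct shear f_v = P/L_w = 83.7 / 28 = 2.989 kip/in (vertical).
Torsion M = P·e = 83.7 × 9 = 753.3 kip·in.
Critical point at (x, y) = (3.5, 7) from centroid. f_tx = M·y/J = 6.589 kip/in; f_ty = M·x/J = 3.294 kip/in.
Resultant f_max = √[f_tx² + (f_v + f_ty)²] = √[6.589² + (2.989 + 3.294)²] = 9.105 kip/in.
Capacity per unit length: φr_n = 0.75 × 0.6 × 80 × (0.707 × 0.3125) = 7.954 kip/in.
9.105 > 7.954 → NOT adequate.

f_max ≈ 9.1 kip/in; NOT adequate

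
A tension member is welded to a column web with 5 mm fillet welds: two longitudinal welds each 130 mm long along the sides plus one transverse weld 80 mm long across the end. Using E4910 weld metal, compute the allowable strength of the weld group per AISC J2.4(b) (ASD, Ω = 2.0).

R_n/Ω ≈ 177 kN

E49XX → F_EXX = 490 MPa.
t_e = 0.707 × 5 = 3.535 mm.
R_nwl = 0.6 × 490 × 3.535 × 260 × 10⁻³ = 270.2 kN (longitudinal, 2 welds).
R_nwt = 0.6 × 490 × 3.535 × 80 × 10⁻³ = 83.14 kN (transverse, base value).
(i) R_nwl + R_nwt = 353.4 kN; (ii) 0.85 R_nwl + 1.5 R_nwt = 354.4 kN.
R_n = max = 354.4 kN [governs: (ii)]; R_n/Ω = 177.2 kN.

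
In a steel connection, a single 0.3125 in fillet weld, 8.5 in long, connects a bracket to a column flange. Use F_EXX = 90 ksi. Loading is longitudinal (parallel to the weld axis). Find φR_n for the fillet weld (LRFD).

φR_n ≈ 76.1 kips

Effective throat t_e = 0.707 × 0.3125 = 0.2209 in.
Total length L = 8.5 in; A_we = 0.2209 × 8.5 = 1.878 in².
F_nw = 0.6 F_EXX = 0.6 × 90 = 54 ksi.
φR_n = 0.75 × 54 × 1.878 = 76.06 kips.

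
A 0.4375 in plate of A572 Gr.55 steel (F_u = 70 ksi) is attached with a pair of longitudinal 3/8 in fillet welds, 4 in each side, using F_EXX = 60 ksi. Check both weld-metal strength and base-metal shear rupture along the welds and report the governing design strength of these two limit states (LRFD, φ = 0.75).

t_e = 0.707 × 0.375 = 0.2651 in; L = 8 in.
Weld metal: φR_n = 0.75 × 0.6 × 60 × 0.2651 × 8 = 57.27 kip.
Base metal (shear rupture): φR_n = 0.75 × 0.6 × 70 × 0.4375 × 8 = 110.2 kip.
Governing: weld metal.

φR_n ≈ 57.3 kip (weld metal governs)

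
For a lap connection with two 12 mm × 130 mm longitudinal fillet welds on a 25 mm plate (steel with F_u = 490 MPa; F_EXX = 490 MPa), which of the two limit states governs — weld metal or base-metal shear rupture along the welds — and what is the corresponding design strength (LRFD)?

t_e = 0.707 × 12 = 8.484 mm; L = 260 mm.
Weld metal: φR_n = 0.75 × 0.6 × 490 × 8.484 × 260 × 10⁻³ = 486.4 kN.
Base metal (shear rupture): φR_n = 0.75 × 0.6 × 490 × 25 × 260 × 10⁻³ = 1433 kN.
Governing: weld metal.

φR_n ≈ 486 kN (weld metal governs)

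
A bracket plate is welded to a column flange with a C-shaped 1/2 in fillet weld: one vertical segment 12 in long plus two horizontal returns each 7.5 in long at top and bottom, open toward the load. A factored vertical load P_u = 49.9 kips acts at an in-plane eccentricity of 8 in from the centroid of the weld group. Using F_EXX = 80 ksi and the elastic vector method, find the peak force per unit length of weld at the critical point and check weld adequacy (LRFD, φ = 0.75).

Total weld length L_w = 27 in. Treat welds as unit-width lines.
Centroid: x̄ = 2×7.5×3.75 / 27 = 2.083 in from the vertical weld.
Polar moment about centroid: J = I_x + I_y = [12³/12 + 2×7.5×6²] + [12×2.083² + 2(7.5³/12 + 7.5×1.667²)] = 848.1 in³.
Direct shear f_v = P/L_w = 49.9 / 27 = 1.848 kip/in (vertical).
Torsion M = P·e = 49.9 × 8 = 399.2 kip·in.
Critical point at (x, y) = (5.417, 6) from centroid. f_tx = M·y/J = 2.824 kip/in; f_ty = M·x/J = 2.55 kip/in.
Resultant f_max = √[f_tx² + (f_v + f_ty)²] = √[2.824² + (1.848 + 2.55)²] = 5.227 kip/in.
Capacity per unit length: φr_n = 0.75 × 0.6 × 80 × (0.707 × 0.5) = 12.73 kip/in.
5.227 ≤ 12.73 → adequate.

f_max ≈ 5.23 kip/in; adequate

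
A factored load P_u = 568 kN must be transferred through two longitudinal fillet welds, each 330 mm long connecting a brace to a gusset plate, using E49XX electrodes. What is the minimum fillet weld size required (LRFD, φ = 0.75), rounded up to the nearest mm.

w = 6 mm

E49XX → F_EXX = 490 MPa.
Total weld length L = 660 mm.
Required throat t_e = P_u / (φ × 0.6 F_EXX × L) = 568 / (0.75 × 0.6 × 490 × 660 × 10⁻³) = 3.903 mm.
Required leg w = t_e / 0.707 = 5.52 mm → use 6 mm.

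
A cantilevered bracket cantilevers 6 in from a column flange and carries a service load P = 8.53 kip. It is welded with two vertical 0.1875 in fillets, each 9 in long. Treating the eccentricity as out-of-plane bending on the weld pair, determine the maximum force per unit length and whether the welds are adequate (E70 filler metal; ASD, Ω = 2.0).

E70XX → F_EXX = 70 ksi.
L_w = 2 × 9 = 18 in; section modulus (unit throat) S = 2 × L²/6 = 27 in².
Direct shear f_v = P/L_w = 8.53/18 = 0.4739 kip/in.
Moment M = P × e = 8.53 × 6 = 51.18 kip·in; bending f_b = M/S = 1.896 kip/in.
f_max = √(f_v² + f_b²) = √(0.4739² + 1.896²) = 1.954 kip/in.
r_n/Ω = (1/2.0) × 0.6 × 70 × (0.707 × 0.1875) = 2.784 kip/in → adequate.

f_max ≈ 1.95 kip/in; adequate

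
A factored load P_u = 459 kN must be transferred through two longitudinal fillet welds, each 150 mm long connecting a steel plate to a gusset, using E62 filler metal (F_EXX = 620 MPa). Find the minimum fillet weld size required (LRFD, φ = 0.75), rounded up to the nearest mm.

w = 8 mm

Total weld length L = 300 mm.
Required throat t_e = P_u / (φ × 0.6 F_EXX × L) = 459 / (0.75 × 0.6 × 620 × 300 × 10⁻³) = 5.484 mm.
Required leg w = t_e / 0.707 = 7.757 mm → use 8 mm.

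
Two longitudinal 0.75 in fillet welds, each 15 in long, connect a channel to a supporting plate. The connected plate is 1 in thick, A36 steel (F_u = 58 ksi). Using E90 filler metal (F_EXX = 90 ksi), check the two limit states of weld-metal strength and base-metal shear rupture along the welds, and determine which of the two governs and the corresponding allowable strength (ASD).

t_e = 0.707 × 0.75 = 0.5302 in; L = 30 in.
Weld metal: R_n/Ω = (1/2.0) × 0.6 × 90 × 0.5302 × 30 = 429.5 kip.
Base metal (shear rupture): R_n/Ω = (1/2.0) × 0.6 × 58 × 1 × 30 = 522 kip.
Governing: weld metal.

R_n/Ω ≈ 430 kip (weld metal governs)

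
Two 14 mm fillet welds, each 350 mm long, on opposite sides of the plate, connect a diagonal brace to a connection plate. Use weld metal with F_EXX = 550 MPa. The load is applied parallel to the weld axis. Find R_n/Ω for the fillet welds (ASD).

Effective throat t_e = 0.707 × 14 = 9.898 mm.
Total length L = 700 mm; A_we = 9.898 × 700 = 6929 mm².
F_nw = 0.6 F_EXX = 0.6 × 550 = 330 MPa.
R_n = 330 × 6929 × 10⁻³ = 2286 kN; R_n/Ω = 2286/2.0 = 1143 kN.

R_n/Ω ≈ 1140 kN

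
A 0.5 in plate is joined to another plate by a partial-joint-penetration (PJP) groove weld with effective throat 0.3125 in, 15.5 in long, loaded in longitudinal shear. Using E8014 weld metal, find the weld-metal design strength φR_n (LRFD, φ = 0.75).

φR_n ≈ 174 kips

E80XX → F_EXX = 80 ksi.
Effective throat (given) t_e = 0.3125 in.
A_we = 0.3125 × 15.5 = 4.844 in².
F_nw = 0.6 F_EXX = 48 ksi.
φR_n = 0.75 × 48 × 4.844 = 174.4 kips.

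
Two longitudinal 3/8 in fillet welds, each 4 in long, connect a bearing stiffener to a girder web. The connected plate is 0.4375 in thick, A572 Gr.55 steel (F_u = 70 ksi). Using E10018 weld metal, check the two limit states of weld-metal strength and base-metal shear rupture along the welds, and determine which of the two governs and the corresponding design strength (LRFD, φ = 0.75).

E100XX → F_EXX = 100 ksi.
t_e = 0.707 × 0.375 = 0.2651 in; L = 8 in.
Weld metal: φR_n = 0.75 × 0.6 × 100 × 0.2651 × 8 = 95.45 kip.
Base metal (shear rupture): φR_n = 0.75 × 0.6 × 70 × 0.4375 × 8 = 110.2 kip.
Governing: weld metal.

φR_n ≈ 95.4 kip (weld metal governs)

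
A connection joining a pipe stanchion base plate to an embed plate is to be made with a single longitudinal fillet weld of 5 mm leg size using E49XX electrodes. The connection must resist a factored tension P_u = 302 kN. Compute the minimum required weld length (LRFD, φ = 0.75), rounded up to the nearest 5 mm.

E49XX → F_EXX = 490 MPa.
Throat t_e = 0.707 × 5 = 3.535 mm.
φr_n = 0.75 × 0.6 × 490 × 3.535 × 10⁻³ = 0.7795 kN/mm.
L_req = P_u / φr_n = 302 / 0.7795 = 387.4 mm total.
Round up → use L = 390 mm.

L = 390 mm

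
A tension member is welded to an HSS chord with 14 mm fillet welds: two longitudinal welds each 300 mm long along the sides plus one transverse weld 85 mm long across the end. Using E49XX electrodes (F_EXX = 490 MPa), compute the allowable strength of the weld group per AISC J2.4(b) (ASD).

t_e = 0.707 × 14 = 9.898 mm.
R_nwl = 0.6 × 490 × 9.898 × 600 × 10⁻³ = 1746 kN (longitudinal, 2 welds).
R_nwt = 0.6 × 490 × 9.898 × 85 × 10⁻³ = 247.4 kN (transverse, base value).
(i) R_nwl + R_nwt = 1993 kN; (ii) 0.85 R_nwl + 1.5 R_nwt = 1855 kN.
R_n = max = 1993 kN [governs: (i)]; R_n/Ω = 996.7 kN.

R_n/Ω ≈ 997 kN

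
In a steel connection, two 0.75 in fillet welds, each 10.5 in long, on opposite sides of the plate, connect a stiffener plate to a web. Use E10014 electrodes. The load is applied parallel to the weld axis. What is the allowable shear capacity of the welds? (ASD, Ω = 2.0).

R_n/Ω ≈ 334 kips

E100XX → F_EXX = 100 ksi.
Effective throat t_e = 0.707 × 0.75 = 0.5302 in.
Total length L = 21 in; A_we = 0.5302 × 21 = 11.14 in².
F_nw = 0.6 F_EXX = 0.6 × 100 = 60 ksi.
R_n = 60 × 11.14 = 668.1 kips; R_n/Ω = 668.1/2.0 = 334.1 kips.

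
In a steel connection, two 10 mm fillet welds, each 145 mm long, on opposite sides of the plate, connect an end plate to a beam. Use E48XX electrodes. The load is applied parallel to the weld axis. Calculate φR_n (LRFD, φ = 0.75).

E48XX → F_EXX = 480 MPa.
Effective throat t_e = 0.707 × 10 = 7.07 mm.
Total length L = 290 mm; A_we = 7.07 × 290 = 2050 mm².
F_nw = 0.6 F_EXX = 0.6 × 480 = 288 MPa.
φR_n = 0.75 × 288 × 2050 × 10⁻³ = 442.9 kN.

φR_n ≈ 443 kN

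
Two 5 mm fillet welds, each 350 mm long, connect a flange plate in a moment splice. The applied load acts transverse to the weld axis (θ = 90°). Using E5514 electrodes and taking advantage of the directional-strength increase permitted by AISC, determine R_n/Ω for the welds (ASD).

R_n/Ω ≈ 612 kN

E55XX → F_EXX = 550 MPa.
t_e = 0.707 × 5 = 3.535 mm; A_we = 3.535 × 700 = 2474 mm².
Directional factor: 1.0 + 0.5 sin^1.5(90°) = 1.5.
F_nw = 0.6 × 550 × 1.5 = 495 MPa.
R_n/Ω = (495 × 2474) / 2.0 × 10⁻³ = 612.4 kN.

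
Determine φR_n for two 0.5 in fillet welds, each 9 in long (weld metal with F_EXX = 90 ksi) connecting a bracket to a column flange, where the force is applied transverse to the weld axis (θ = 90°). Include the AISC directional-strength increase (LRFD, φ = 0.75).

t_e = 0.707 × 0.5 = 0.3535 in; A_we = 0.3535 × 18 = 6.363 in².
Directional factor: 1.0 + 0.5 sin^1.5(90°) = 1.5.
F_nw = 0.6 × 90 × 1.5 = 81 ksi.
φR_n = 0.75 × 81 × 6.363 = 386.6 kips.

φR_n ≈ 387 kips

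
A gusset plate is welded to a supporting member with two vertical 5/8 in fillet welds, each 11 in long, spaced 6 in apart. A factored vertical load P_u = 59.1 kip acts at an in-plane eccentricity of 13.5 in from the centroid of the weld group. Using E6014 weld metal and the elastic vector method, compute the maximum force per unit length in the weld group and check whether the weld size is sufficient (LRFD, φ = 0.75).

E60XX → F_EXX = 60 ksi.
Total weld length L_w = 22 in. Treat welds as unit-width lines.
Polar moment about centroid: J = 2[d³/12 + d(b/2)²] = 2[11³/12 + 11×3²] = 419.8 in³.
Direct shear f_v = P/L_w = 59.1 / 22 = 2.686 kip/in (vertical).
Torsion M = P·e = 59.1 × 13.5 = 797.85 kip·in.
Critical point at (x, y) = (3, 5.5) from centroid. f_tx = M·y/J = 10.45 kip/in; f_ty = M·x/J = 5.701 kip/in.
Resultant f_max = √[f_tx² + (f_v + f_ty)²] = √[10.45² + (2.686 + 5.701)²] = 13.4 kip/in.
Capacity per unit length: φr_n = 0.75 × 0.6 × 60 × (0.707 × 0.625) = 11.93 kip/in.
13.4 > 11.93 → NOT adequate.

f_max ≈ 13.4 kip/in; NOT adequate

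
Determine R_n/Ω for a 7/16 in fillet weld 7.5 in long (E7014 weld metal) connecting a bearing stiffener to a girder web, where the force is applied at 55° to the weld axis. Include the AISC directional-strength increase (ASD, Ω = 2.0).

E70XX → F_EXX = 70 ksi.
t_e = 0.707 × 0.4375 = 0.3093 in; A_we = 0.3093 × 7.5 = 2.32 in².
Directional factor: 1.0 + 0.5 sin^1.5(55°) = 1.371.
F_nw = 0.6 × 70 × 1.371 = 57.57 ksi.
R_n/Ω = (57.57 × 2.32) / 2.0 = 66.78 kip.

R_n/Ω ≈ 66.8 kip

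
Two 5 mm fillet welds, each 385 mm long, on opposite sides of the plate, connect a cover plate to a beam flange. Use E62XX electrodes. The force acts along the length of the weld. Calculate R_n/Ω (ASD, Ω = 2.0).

E62XX → F_EXX = 620 MPa.
Effective throat t_e = 0.707 × 5 = 3.535 mm.
Total length L = 770 mm; A_we = 3.535 × 770 = 2722 mm².
F_nw = 0.6 F_EXX = 0.6 × 620 = 372 MPa.
R_n = 372 × 2722 × 10⁻³ = 1013 kN; R_n/Ω = 1013/2.0 = 506.3 kN.

R_n/Ω ≈ 506 kN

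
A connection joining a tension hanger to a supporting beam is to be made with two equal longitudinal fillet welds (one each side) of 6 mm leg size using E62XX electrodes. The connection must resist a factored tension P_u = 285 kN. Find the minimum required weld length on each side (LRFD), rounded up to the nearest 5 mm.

E62XX → F_EXX = 620 MPa.
Throat t_e = 0.707 × 6 = 4.242 mm.
φr_n = 0.75 × 0.6 × 620 × 4.242 × 10⁻³ = 1.184 kN/mm.
L_req = P_u / φr_n = 285 / 1.184 = 240.8 mm total.
Per side: 240.8 / 2 = 120.4 mm.
Round up → use L = 125 mm on each side.

L = 125 mm on each side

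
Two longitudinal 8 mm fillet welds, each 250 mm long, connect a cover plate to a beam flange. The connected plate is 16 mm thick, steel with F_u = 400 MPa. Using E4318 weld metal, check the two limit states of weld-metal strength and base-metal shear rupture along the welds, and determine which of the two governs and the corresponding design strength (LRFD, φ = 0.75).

φR_n ≈ 547 kN (weld metal governs)

E43XX → F_EXX = 430 MPa.
t_e = 0.707 × 8 = 5.656 mm; L = 500 mm.
Weld metal: φR_n = 0.75 × 0.6 × 430 × 5.656 × 500 × 10⁻³ = 547.2 kN.
Base metal (shear rupture): φR_n = 0.75 × 0.6 × 400 × 16 × 500 × 10⁻³ = 1440 kN.
Governing: weld metal.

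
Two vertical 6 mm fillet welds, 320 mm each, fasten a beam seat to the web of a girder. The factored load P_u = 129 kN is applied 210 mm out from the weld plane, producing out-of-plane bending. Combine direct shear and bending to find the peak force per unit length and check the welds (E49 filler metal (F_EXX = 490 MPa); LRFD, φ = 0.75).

f_max ≈ 819 N/mm; adequate

L_w = 2 × 320 = 640 mm; section modulus (unit throat) S = 2 × L²/6 = 34130 mm².
Direct shear f_v = P/L_w = 129×10³/640 = 201.6 N/mm.
Moment M = P × e = 129×10³ × 210 = 27090000 N·mm; bending f_b = M/S = 793.7 N/mm.
f_max = √(f_v² + f_b²) = √(201.6² + 793.7²) = 818.8 N/mm.
φr_n = 0.75 × 0.6 × 490 × (0.707 × 6) = 935.4 N/mm → adequate.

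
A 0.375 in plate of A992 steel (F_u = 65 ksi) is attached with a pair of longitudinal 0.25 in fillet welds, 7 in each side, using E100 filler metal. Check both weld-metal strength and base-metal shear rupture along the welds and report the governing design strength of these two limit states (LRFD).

φR_n ≈ 111 kip (weld metal governs)

E100XX → F_EXX = 100 ksi.
t_e = 0.707 × 0.25 = 0.1767 in; L = 14 in.
Weld metal: φR_n = 0.75 × 0.6 × 100 × 0.1767 × 14 = 111.4 kip.
Base metal (shear rupture): φR_n = 0.75 × 0.6 × 65 × 0.375 × 14 = 153.6 kip.
Governing: weld metal.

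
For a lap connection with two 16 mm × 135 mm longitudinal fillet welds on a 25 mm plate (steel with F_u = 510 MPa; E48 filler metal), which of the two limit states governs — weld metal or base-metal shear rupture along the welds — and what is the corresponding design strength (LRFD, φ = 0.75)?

E48XX → F_EXX = 480 MPa.
t_e = 0.707 × 16 = 11.31 mm; L = 270 mm.
Weld metal: φR_n = 0.75 × 0.6 × 480 × 11.31 × 270 × 10⁻³ = 659.7 kN.
Base metal (shear rupture): φR_n = 0.75 × 0.6 × 510 × 25 × 270 × 10⁻³ = 1549 kN.
Governing: weld metal.

φR_n ≈ 660 kN (weld metal governs)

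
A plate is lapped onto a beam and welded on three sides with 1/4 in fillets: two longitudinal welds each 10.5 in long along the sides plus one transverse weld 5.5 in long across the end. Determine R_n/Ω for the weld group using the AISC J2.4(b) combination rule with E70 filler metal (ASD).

E70XX → F_EXX = 70 ksi.
t_e = 0.707 × 0.25 = 0.1767 in.
R_nwl = 0.6 × 70 × 0.1767 × 21 = 155.9 kips (longitudinal, 2 welds).
R_nwt = 0.6 × 70 × 0.1767 × 5.5 = 40.83 kips (transverse, base value).
(i) R_nwl + R_nwt = 196.7 kips; (ii) 0.85 R_nwl + 1.5 R_nwt = 193.8 kips.
R_n = max = 196.7 kips [governs: (i)]; R_n/Ω = 98.36 kips.

R_n/Ω ≈ 98.4 kips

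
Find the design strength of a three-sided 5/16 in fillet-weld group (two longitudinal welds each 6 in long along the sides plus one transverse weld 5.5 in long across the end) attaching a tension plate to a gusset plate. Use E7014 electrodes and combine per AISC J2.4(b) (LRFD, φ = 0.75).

φR_n ≈ 128 kips

E70XX → F_EXX = 70 ksi.
t_e = 0.707 × 0.3125 = 0.2209 in.
R_nwl = 0.6 × 70 × 0.2209 × 12 = 111.4 kips (longitudinal, 2 welds).
R_nwt = 0.6 × 70 × 0.2209 × 5.5 = 51.04 kips (transverse, base value).
(i) R_nwl + R_nwt = 162.4 kips; (ii) 0.85 R_nwl + 1.5 R_nwt = 171.2 kips.
R_n = max = 171.2 kips [governs: (ii)]; φR_n = 128.4 kips.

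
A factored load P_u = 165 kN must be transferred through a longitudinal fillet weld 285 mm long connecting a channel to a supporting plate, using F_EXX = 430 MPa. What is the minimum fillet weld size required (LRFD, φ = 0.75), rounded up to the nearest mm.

w = 5 mm

Total weld length L = 285 mm.
Required throat t_e = P_u / (φ × 0.6 F_EXX × L) = 165 / (0.75 × 0.6 × 430 × 285 × 10⁻³) = 2.992 mm.
Required leg w = t_e / 0.707 = 4.232 mm → use 5 mm.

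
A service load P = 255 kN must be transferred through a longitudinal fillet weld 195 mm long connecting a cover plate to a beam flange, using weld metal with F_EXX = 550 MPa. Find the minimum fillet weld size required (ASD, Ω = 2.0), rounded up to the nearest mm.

w = 12 mm

Total weld length L = 195 mm.
Required throat t_e = P × Ω / (0.6 F_EXX × L) = 255 × 2.0 / (0.6 × 550 × 195 × 10⁻³) = 7.925 mm.
Required leg w = t_e / 0.707 = 11.21 mm → use 12 mm.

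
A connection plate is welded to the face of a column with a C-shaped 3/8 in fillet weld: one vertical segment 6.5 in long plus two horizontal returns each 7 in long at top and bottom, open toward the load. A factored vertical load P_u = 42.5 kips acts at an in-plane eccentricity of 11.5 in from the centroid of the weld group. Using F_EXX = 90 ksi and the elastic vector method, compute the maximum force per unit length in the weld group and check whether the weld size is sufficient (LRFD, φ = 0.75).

Total weld length L_w = 20.5 in. Treat welds as unit-width lines.
Centroid: x̄ = 2×7×3.5 / 20.5 = 2.39 in from the vertical weld.
Polar moment about centroid: J = I_x + I_y = [6.5³/12 + 2×7×3.25²] + [6.5×2.39² + 2(7³/12 + 7×1.11²)] = 282.3 in³.
Direct shear f_v = P/L_w = 42.5 / 20.5 = 2.073 kip/in (vertical).
Torsion M = P·e = 42.5 × 11.5 = 488.75 kip·in.
Critical point at (x, y) = (4.61, 3.25) from centroid. f_tx = M·y/J = 5.627 kip/in; f_ty = M·x/J = 7.981 kip/in.
Resultant f_max = √[f_tx² + (f_v + f_ty)²] = √[5.627² + (2.073 + 7.981)²] = 11.52 kip/in.
Capacity per unit length: φr_n = 0.75 × 0.6 × 90 × (0.707 × 0.375) = 10.74 kip/in.
11.52 > 10.74 → NOT adequate.

f_max ≈ 11.5 kip/in; NOT adequate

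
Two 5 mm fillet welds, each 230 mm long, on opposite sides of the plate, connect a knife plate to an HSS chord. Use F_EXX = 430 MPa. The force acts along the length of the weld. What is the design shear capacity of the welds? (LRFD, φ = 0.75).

φR_n ≈ 315 kN

Effective throat t_e = 0.707 × 5 = 3.535 mm.
Total length L = 460 mm; A_we = 3.535 × 460 = 1626 mm².
F_nw = 0.6 F_EXX = 0.6 × 430 = 258 MPa.
φR_n = 0.75 × 258 × 1626 × 10⁻³ = 314.7 kN.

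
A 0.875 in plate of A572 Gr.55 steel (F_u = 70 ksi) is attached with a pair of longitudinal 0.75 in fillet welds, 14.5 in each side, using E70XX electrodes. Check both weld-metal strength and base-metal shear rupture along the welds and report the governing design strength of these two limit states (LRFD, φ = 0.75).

E70XX → F_EXX = 70 ksi.
t_e = 0.707 × 0.75 = 0.5302 in; L = 29 in.
Weld metal: φR_n = 0.75 × 0.6 × 70 × 0.5302 × 29 = 484.4 kips.
Base metal (shear rupture): φR_n = 0.75 × 0.6 × 70 × 0.875 × 29 = 799.3 kips.
Governing: weld metal.

φR_n ≈ 484 kips (weld metal governs)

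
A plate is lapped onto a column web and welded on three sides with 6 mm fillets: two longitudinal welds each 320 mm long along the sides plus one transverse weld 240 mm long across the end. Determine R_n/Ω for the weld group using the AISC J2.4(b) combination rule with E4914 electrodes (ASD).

E49XX → F_EXX = 490 MPa.
t_e = 0.707 × 6 = 4.242 mm.
R_nwl = 0.6 × 490 × 4.242 × 640 × 10⁻³ = 798.2 kN (longitudinal, 2 welds).
R_nwt = 0.6 × 490 × 4.242 × 240 × 10⁻³ = 299.3 kN (transverse, base value).
(i) R_nwl + R_nwt = 1097 kN; (ii) 0.85 R_nwl + 1.5 R_nwt = 1127 kN.
R_n = max = 1127 kN [governs: (ii)]; R_n/Ω = 563.7 kN.

R_n/Ω ≈ 564 kN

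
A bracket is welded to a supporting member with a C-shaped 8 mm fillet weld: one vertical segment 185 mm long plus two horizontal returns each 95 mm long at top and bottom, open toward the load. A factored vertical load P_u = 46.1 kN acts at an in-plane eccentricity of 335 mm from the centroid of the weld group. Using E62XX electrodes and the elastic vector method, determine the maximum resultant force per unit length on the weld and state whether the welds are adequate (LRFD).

E62XX → F_EXX = 620 MPa.
Total weld length L_w = 375 mm. Treat welds as unit-width lines.
Centroid: x̄ = 2×95×47.5 / 375 = 24.07 mm from the vertical weld.
Polar moment about centroid: J = I_x + I_y = [185³/12 + 2×95×92.5²] + [185×24.07² + 2(95³/12 + 95×23.43²)] = 2508000 mm³.
Direct shear f_v = P/L_w = 46.1×10³ / 375 = 122.9 N/mm (vertical).
Torsion M = P·e = 46.1×10³ × 335 = 15444000 N·mm.
Critical point at (x, y) = (70.93, 92.5) from centroid. f_tx = M·y/J = 569.7 N/mm; f_ty = M·x/J = 436.8 N/mm.
Resultant f_max = √[f_tx² + (f_v + f_ty)²] = √[569.7² + (122.9 + 436.8)²] = 798.7 N/mm.
Capacity per unit length: φr_n = 0.75 × 0.6 × 620 × (0.707 × 8) = 1578 N/mm.
798.7 ≤ 1578 → adequate.

f_max ≈ 799 N/mm; adequate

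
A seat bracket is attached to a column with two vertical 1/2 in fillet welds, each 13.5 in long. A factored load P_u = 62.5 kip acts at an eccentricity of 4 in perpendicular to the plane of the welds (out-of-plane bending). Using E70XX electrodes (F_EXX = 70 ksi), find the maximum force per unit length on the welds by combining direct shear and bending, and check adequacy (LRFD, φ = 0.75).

L_w = 2 × 13.5 = 27 in; section modulus (unit throat) S = 2 × L²/6 = 60.75 in².
Direct shear f_v = P/L_w = 62.5/27 = 2.315 kip/in.
Moment M = P × e = 62.5 × 4 = 250 kip·in; bending f_b = M/S = 4.115 kip/in.
f_max = √(f_v² + f_b²) = √(2.315² + 4.115²) = 4.722 kip/in.
φr_n = 0.75 × 0.6 × 70 × (0.707 × 0.5) = 11.14 kip/in → adequate.

f_max ≈ 4.72 kip/in; adequate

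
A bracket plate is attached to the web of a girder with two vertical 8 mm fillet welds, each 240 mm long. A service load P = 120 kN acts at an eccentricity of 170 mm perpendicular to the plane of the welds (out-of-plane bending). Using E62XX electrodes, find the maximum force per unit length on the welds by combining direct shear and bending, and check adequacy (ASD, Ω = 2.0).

E62XX → F_EXX = 620 MPa.
L_w = 2 × 240 = 480 mm; section modulus (unit throat) S = 2 × L²/6 = 19200 mm².
Direct shear f_v = P/L_w = 120×10³/480 = 250 N/mm.
Moment M = P × e = 120×10³ × 170 = 20400000 N·mm; bending f_b = M/S = 1062 N/mm.
f_max = √(f_v² + f_b²) = √(250² + 1062²) = 1092 N/mm.
r_n/Ω = (1/2.0) × 0.6 × 620 × (0.707 × 8) = 1052 N/mm → NOT adequate.

f_max ≈ 1090 N/mm; NOT adequate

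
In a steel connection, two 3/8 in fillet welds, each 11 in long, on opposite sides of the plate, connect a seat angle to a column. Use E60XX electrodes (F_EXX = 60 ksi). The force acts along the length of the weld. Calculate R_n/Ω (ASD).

R_n/Ω ≈ 105 kips

Effective throat t_e = 0.707 × 0.375 = 0.2651 in.
Total length L = 22 in; A_we = 0.2651 × 22 = 5.833 in².
F_nw = 0.6 F_EXX = 0.6 × 60 = 36 ksi.
R_n = 36 × 5.833 = 210 kips; R_n/Ω = 210/2.0 = 105 kips.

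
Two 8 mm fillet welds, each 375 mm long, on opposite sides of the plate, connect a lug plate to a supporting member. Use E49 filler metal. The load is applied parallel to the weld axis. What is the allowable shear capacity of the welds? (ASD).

E49XX → F_EXX = 490 MPa.
Effective throat t_e = 0.707 × 8 = 5.656 mm.
Total length L = 750 mm; A_we = 5.656 × 750 = 4242 mm².
F_nw = 0.6 F_EXX = 0.6 × 490 = 294 MPa.
R_n = 294 × 4242 × 10⁻³ = 1247 kN; R_n/Ω = 1247/2.0 = 623.6 kN.

R_n/Ω ≈ 624 kN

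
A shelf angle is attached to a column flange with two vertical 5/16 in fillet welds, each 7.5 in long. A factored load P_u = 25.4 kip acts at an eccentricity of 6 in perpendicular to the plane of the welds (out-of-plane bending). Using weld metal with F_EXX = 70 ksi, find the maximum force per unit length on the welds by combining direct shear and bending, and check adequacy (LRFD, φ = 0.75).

L_w = 2 × 7.5 = 15 in; section modulus (unit throat) S = 2 × L²/6 = 18.75 in².
Direct shear f_v = P/L_w = 25.4/15 = 1.693 kip/in.
Moment M = P × e = 25.4 × 6 = 152.4 kip·in; bending f_b = M/S = 8.128 kip/in.
f_max = √(f_v² + f_b²) = √(1.693² + 8.128²) = 8.303 kip/in.
φr_n = 0.75 × 0.6 × 70 × (0.707 × 0.3125) = 6.96 kip/in → NOT adequate.

f_max ≈ 8.3 kip/in; NOT adequate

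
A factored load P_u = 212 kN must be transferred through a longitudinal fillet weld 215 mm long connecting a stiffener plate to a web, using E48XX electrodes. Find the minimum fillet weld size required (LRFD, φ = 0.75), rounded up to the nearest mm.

w = 7 mm

E48XX → F_EXX = 480 MPa.
Total weld length L = 215 mm.
Required throat t_e = P_u / (φ × 0.6 F_EXX × L) = 212 / (0.75 × 0.6 × 480 × 215 × 10⁻³) = 4.565 mm.
Required leg w = t_e / 0.707 = 6.457 mm → use 7 mm.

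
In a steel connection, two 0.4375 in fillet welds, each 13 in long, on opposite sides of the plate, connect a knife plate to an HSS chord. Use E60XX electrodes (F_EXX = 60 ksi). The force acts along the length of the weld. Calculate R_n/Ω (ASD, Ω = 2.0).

R_n/Ω ≈ 145 kip

Effective throat t_e = 0.707 × 0.4375 = 0.3093 in.
Total length L = 26 in; A_we = 0.3093 × 26 = 8.042 in².
F_nw = 0.6 F_EXX = 0.6 × 60 = 36 ksi.
R_n = 36 × 8.042 = 289.5 kip; R_n/Ω = 289.5/2.0 = 144.8 kip.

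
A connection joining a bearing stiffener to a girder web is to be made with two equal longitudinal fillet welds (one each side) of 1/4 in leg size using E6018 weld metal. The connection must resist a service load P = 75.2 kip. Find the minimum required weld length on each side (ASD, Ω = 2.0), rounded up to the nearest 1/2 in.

L = 12 in on each side

E60XX → F_EXX = 60 ksi.
Throat t_e = 0.707 × 0.25 = 0.1767 in.
r_n/Ω = (0.6 × 60 × 0.1767) / 2.0 = 3.181 kip/in.
L_req = P / (r_n/Ω) = 75.2 / 3.181 = 23.64 in total.
Per side: 23.64 / 2 = 11.82 in.
Round up → use L = 12 in on each side.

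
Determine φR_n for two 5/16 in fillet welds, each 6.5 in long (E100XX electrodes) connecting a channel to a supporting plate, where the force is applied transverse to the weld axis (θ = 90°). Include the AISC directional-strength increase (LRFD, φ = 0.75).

E100XX → F_EXX = 100 ksi.
t_e = 0.707 × 0.3125 = 0.2209 in; A_we = 0.2209 × 13 = 2.872 in².
Directional factor: 1.0 + 0.5 sin^1.5(90°) = 1.5.
F_nw = 0.6 × 100 × 1.5 = 90 ksi.
φR_n = 0.75 × 90 × 2.872 = 193.9 kip.

φR_n ≈ 194 kip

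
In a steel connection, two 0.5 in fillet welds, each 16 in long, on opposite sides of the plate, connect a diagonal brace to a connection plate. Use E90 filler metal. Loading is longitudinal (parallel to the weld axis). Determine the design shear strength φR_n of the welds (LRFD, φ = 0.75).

φR_n ≈ 458 kips

E90XX → F_EXX = 90 ksi.
Effective throat t_e = 0.707 × 0.5 = 0.3535 in.
Total length L = 32 in; A_we = 0.3535 × 32 = 11.31 in².
F_nw = 0.6 F_EXX = 0.6 × 90 = 54 ksi.
φR_n = 0.75 × 54 × 11.31 = 458.1 kips.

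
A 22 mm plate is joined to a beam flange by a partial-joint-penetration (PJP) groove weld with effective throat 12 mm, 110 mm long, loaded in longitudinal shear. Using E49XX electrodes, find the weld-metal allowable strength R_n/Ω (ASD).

E49XX → F_EXX = 490 MPa.
Effective throat (given) t_e = 12 mm.
A_we = 12 × 110 = 1320 mm².
F_nw = 0.6 F_EXX = 294 MPa.
R_n/Ω = (294 × 1320) / 2.0 × 10⁻³ = 194 kN.

R_n/Ω ≈ 194 kN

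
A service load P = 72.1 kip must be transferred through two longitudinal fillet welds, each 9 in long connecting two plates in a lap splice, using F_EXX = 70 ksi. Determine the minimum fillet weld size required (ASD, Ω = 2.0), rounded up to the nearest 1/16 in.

Total weld length L = 18 in.
Required throat t_e = P × Ω / (0.6 F_EXX × L) = 72.1 × 2.0 / (0.6 × 70 × 18) = 0.1907 in.
Required leg w = t_e / 0.707 = 0.2698 in → use 5/16 in.

w = 5/16 in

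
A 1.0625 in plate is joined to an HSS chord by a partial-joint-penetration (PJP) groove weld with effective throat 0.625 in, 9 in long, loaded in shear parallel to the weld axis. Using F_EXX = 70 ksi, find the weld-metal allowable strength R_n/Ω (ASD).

R_n/Ω ≈ 118 kips

Effective throat (given) t_e = 0.625 in.
A_we = 0.625 × 9 = 5.625 in².
F_nw = 0.6 F_EXX = 42 ksi.
R_n/Ω = (42 × 5.625) / 2.0 = 118.1 kips.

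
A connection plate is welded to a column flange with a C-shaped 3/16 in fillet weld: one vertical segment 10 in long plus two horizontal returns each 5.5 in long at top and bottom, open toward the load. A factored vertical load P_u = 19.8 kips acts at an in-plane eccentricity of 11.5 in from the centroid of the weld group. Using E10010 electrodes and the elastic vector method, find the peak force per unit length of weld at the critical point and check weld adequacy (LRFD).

E100XX → F_EXX = 100 ksi.
Total weld length L_w = 21 in. Treat welds as unit-width lines.
Centroid: x̄ = 2×5.5×2.75 / 21 = 1.44 in from the vertical weld.
Polar moment about centroid: J = I_x + I_y = [10³/12 + 2×5.5×5²] + [10×1.44² + 2(5.5³/12 + 5.5×1.31²)] = 425.7 in³.
Direct shear f_v = P/L_w = 19.8 / 21 = 0.9429 kip/in (vertical).
Torsion M = P·e = 19.8 × 11.5 = 227.7 kip·in.
Critical point at (x, y) = (4.06, 5) from centroid. f_tx = M·y/J = 2.675 kip/in; f_ty = M·x/J = 2.171 kip/in.
Resultant f_max = √[f_tx² + (f_v + f_ty)²] = √[2.675² + (0.9429 + 2.171)²] = 4.105 kip/in.
Capacity per unit length: φr_n = 0.75 × 0.6 × 100 × (0.707 × 0.1875) = 5.965 kip/in.
4.105 ≤ 5.965 → adequate.

f_max ≈ 4.11 kip/in; adequate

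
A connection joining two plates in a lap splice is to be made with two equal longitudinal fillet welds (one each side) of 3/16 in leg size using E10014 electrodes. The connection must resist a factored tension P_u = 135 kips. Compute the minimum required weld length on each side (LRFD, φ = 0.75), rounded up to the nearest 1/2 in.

L = 11.5 in on each side

E100XX → F_EXX = 100 ksi.
Throat t_e = 0.707 × 0.1875 = 0.1326 in.
φr_n = 0.75 × 0.6 × 100 × 0.1326 = 5.965 kips/in.
L_req = P_u / φr_n = 135 / 5.965 = 22.63 in total.
Per side: 22.63 / 2 = 11.32 in.
Round up → use L = 11.5 in on each side.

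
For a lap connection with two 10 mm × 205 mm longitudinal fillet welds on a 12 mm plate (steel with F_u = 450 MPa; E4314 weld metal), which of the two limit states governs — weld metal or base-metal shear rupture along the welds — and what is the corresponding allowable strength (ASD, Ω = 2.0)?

E43XX → F_EXX = 430 MPa.
t_e = 0.707 × 10 = 7.07 mm; L = 410 mm.
Weld metal: R_n/Ω = (1/2.0) × 0.6 × 430 × 7.07 × 410 × 10⁻³ = 373.9 kN.
Base metal (shear rupture): R_n/Ω = (1/2.0) × 0.6 × 450 × 12 × 410 × 10⁻³ = 664.2 kN.
Governing: weld metal.

R_n/Ω ≈ 374 kN (weld metal governs)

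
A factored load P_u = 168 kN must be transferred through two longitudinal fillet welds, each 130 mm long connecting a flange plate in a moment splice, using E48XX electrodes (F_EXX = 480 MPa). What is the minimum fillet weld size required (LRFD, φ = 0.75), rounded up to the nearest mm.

w = 5 mm

Total weld length L = 260 mm.
Required throat t_e = P_u / (φ × 0.6 F_EXX × L) = 168 / (0.75 × 0.6 × 480 × 260 × 10⁻³) = 2.991 mm.
Required leg w = t_e / 0.707 = 4.231 mm → use 5 mm.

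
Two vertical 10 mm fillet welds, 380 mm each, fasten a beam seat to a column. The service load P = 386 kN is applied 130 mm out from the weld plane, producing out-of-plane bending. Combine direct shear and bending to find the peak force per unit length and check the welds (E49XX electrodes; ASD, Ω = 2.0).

E49XX → F_EXX = 490 MPa.
L_w = 2 × 380 = 760 mm; section modulus (unit throat) S = 2 × L²/6 = 48130 mm².
Direct shear f_v = P/L_w = 386×10³/760 = 507.9 N/mm.
Moment M = P × e = 386×10³ × 130 = 50180000 N·mm; bending f_b = M/S = 1043 N/mm.
f_max = √(f_v² + f_b²) = √(507.9² + 1043²) = 1160 N/mm.
r_n/Ω = (1/2.0) × 0.6 × 490 × (0.707 × 10) = 1039 N/mm → NOT adequate.

f_max ≈ 1160 N/mm; NOT adequate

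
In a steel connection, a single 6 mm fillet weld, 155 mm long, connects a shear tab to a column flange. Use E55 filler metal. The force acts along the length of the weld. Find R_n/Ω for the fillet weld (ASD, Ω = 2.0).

R_n/Ω ≈ 108 kN

E55XX → F_EXX = 550 MPa.
Effective throat t_e = 0.707 × 6 = 4.242 mm.
Total length L = 155 mm; A_we = 4.242 × 155 = 657.5 mm².
F_nw = 0.6 F_EXX = 0.6 × 550 = 330 MPa.
R_n = 330 × 657.5 × 10⁻³ = 217 kN; R_n/Ω = 217/2.0 = 108.5 kN.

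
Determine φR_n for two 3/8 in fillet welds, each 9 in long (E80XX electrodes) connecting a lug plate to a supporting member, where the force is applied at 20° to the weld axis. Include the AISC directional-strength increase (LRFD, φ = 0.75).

φR_n ≈ 189 kips

E80XX → F_EXX = 80 ksi.
t_e = 0.707 × 0.375 = 0.2651 in; A_we = 0.2651 × 18 = 4.772 in².
Directional factor: 1.0 + 0.5 sin^1.5(20°) = 1.1.
F_nw = 0.6 × 80 × 1.1 = 52.8 ksi.
φR_n = 0.75 × 52.8 × 4.772 = 189 kips.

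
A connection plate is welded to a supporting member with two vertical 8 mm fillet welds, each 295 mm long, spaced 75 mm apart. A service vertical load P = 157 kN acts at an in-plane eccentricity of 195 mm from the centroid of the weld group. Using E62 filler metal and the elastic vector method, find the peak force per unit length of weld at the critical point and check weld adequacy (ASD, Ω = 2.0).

f_max ≈ 1010 N/mm; adequate

E62XX → F_EXX = 620 MPa.
Total weld length L_w = 590 mm. Treat welds as unit-width lines.
Polar moment about centroid: J = 2[d³/12 + d(b/2)²] = 2[295³/12 + 295×37.5²] = 5108000 mm³.
Direct shear f_v = P/L_w = 157×10³ / 590 = 266.1 N/mm (vertical).
Torsion M = P·e = 157×10³ × 195 = 30615000 N·mm.
Critical point at (x, y) = (37.5, 147.5) from centroid. f_tx = M·y/J = 884 N/mm; f_ty = M·x/J = 224.7 N/mm.
Resultant f_max = √[f_tx² + (f_v + f_ty)²] = √[884² + (266.1 + 224.7)²] = 1011 N/mm.
Capacity per unit length: r_n/Ω = (1/2.0) × 0.6 × 620 × (0.707 × 8) = 1052 N/mm.
1011 ≤ 1052 → adequate.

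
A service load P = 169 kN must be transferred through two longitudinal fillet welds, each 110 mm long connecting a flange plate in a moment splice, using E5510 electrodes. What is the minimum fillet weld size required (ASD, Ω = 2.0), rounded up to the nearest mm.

E55XX → F_EXX = 550 MPa.
Total weld length L = 220 mm.
Required throat t_e = P × Ω / (0.6 F_EXX × L) = 169 × 2.0 / (0.6 × 550 × 220 × 10⁻³) = 4.656 mm.
Required leg w = t_e / 0.707 = 6.585 mm → use 7 mm.

w = 7 mm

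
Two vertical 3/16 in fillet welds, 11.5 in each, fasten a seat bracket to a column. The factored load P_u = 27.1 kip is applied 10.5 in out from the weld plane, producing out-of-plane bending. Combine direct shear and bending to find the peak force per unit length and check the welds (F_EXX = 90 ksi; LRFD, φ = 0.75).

L_w = 2 × 11.5 = 23 in; section modulus (unit throat) S = 2 × L²/6 = 44.08 in².
Direct shear f_v = P/L_w = 27.1/23 = 1.178 kip/in.
Moment M = P × e = 27.1 × 10.5 = 284.55 kip·in; bending f_b = M/S = 6.455 kip/in.
f_max = √(f_v² + f_b²) = √(1.178² + 6.455²) = 6.561 kip/in.
φr_n = 0.75 × 0.6 × 90 × (0.707 × 0.1875) = 5.369 kip/in → NOT adequate.

f_max ≈ 6.56 kip/in; NOT adequate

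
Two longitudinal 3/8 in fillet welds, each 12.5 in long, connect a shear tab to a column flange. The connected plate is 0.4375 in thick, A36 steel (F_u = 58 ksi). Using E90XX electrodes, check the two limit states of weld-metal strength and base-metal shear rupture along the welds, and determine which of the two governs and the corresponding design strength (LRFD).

E90XX → F_EXX = 90 ksi.
t_e = 0.707 × 0.375 = 0.2651 in; L = 25 in.
Weld metal: φR_n = 0.75 × 0.6 × 90 × 0.2651 × 25 = 268.4 kips.
Base metal (shear rupture): φR_n = 0.75 × 0.6 × 58 × 0.4375 × 25 = 285.5 kips.
Governing: weld metal.

φR_n ≈ 268 kips (weld metal governs)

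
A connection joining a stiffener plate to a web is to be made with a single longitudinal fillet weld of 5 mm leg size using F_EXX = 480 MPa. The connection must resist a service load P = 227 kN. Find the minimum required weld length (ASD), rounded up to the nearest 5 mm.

Throat t_e = 0.707 × 5 = 3.535 mm.
r_n/Ω = (0.6 × 480 × 3.535) / 2.0 = 509 N/mm = 0.509 kN/mm.
L_req = P / (r_n/Ω) = 227 / 0.509 = 445.9 mm total.
Round up → use L = 450 mm.

L = 450 mm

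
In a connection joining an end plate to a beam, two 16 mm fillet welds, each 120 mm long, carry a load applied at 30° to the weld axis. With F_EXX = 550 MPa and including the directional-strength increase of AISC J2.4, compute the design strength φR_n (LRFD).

t_e = 0.707 × 16 = 11.31 mm; A_we = 11.31 × 240 = 2715 mm².
Directional factor: 1.0 + 0.5 sin^1.5(30°) = 1.177.
F_nw = 0.6 × 550 × 1.177 = 388.3 MPa.
φR_n = 0.75 × 388.3 × 2715 × 10⁻³ = 790.7 kN.

φR_n ≈ 791 kN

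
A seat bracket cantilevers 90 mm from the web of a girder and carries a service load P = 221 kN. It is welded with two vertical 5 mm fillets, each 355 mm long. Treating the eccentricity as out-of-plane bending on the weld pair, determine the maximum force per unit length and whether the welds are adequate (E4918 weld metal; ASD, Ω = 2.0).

f_max ≈ 567 N/mm; NOT adequate

E49XX → F_EXX = 490 MPa.
L_w = 2 × 355 = 710 mm; section modulus (unit throat) S = 2 × L²/6 = 42010 mm².
Direct shear f_v = P/L_w = 221×10³/710 = 311.3 N/mm.
Moment M = P × e = 221×10³ × 90 = 19890000 N·mm; bending f_b = M/S = 473.5 N/mm.
f_max = √(f_v² + f_b²) = √(311.3² + 473.5²) = 566.6 N/mm.
r_n/Ω = (1/2.0) × 0.6 × 490 × (0.707 × 5) = 519.6 N/mm → NOT adequate.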